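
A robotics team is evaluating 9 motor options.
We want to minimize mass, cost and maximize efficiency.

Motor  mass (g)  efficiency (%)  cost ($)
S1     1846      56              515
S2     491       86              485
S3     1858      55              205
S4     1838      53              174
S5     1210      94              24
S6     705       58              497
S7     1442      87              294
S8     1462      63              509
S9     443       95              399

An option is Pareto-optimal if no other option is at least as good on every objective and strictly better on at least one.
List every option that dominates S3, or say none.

S5: mass 1210≤1858, efficiency 94≥55, cost 24≤205 — dominates S3.
Others (S1, S2, S4, S6, S7, S8, S9) are each worse than S3 on at least one objective.

S5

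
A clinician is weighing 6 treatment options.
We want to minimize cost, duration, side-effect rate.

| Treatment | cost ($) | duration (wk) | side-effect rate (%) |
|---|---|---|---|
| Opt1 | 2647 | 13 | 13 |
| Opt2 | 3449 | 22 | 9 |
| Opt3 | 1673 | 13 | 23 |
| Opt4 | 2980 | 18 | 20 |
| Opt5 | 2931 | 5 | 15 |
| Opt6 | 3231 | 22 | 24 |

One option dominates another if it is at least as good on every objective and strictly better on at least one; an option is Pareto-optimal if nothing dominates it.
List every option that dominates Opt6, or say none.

Opt1, Opt3, Opt4, Opt5

Opt1: cost 2647≤3231, duration 13≤22, side-effect rate 13≤24 — dominates Opt6.
Opt3: cost 1673≤3231, duration 13≤22, side-effect rate 23≤24 — dominates Opt6.
Opt4: cost 2980≤3231, duration 18≤22, side-effect rate 20≤24 — dominates Opt6.
Opt5: cost 2931≤3231, duration 5≤22, side-effect rate 15≤24 — dominates Opt6.
Others (Opt2) are each worse than Opt6 on at least one objective.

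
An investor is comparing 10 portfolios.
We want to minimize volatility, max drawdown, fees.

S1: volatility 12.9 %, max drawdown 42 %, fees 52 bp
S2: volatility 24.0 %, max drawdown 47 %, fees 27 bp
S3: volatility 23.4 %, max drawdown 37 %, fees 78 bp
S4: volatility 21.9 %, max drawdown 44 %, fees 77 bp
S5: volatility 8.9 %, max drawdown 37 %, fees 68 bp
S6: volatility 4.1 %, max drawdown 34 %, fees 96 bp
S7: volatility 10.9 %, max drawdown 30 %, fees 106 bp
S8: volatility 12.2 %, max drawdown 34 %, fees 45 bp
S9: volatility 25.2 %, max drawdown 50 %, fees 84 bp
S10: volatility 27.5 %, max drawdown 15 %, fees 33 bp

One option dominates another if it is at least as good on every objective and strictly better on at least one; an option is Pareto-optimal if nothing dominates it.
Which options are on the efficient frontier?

S1: dominated by S8 (volatility 12.2≤12.9, max drawdown 34≤42, fees 45≤52).
S2: not dominated (best fees).
S3: dominated by S5 (volatility 8.9≤23.4, max drawdown 37≤37, fees 68≤78).
S4: dominated by S1 (volatility 12.9≤21.9, max drawdown 42≤44, fees 52≤77).
S5: not dominated.
S6: not dominated (best volatility).
S7: not dominated.
S8: not dominated.
S9: dominated by S1 (volatility 12.9≤25.2, max drawdown 42≤50, fees 52≤84).
S10: not dominated (best max drawdown).

S2, S5, S6, S7, S8, S10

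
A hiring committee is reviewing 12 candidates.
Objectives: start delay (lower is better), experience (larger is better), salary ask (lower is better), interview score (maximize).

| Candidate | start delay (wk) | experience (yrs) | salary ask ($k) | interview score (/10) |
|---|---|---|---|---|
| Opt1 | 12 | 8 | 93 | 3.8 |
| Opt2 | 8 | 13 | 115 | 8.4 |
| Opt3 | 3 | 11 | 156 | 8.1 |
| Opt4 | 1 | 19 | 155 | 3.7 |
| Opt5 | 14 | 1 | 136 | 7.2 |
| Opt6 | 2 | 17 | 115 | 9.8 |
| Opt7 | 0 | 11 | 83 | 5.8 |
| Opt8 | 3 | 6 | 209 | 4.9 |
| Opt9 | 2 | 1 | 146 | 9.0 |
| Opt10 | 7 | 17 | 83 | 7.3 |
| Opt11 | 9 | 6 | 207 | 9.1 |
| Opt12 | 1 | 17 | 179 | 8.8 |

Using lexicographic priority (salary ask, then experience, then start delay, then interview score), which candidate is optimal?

Opt10

First minimize salary ask: best is 83, kept {Opt7, Opt10}.
Then maximize experience: best is 17, kept {Opt10}.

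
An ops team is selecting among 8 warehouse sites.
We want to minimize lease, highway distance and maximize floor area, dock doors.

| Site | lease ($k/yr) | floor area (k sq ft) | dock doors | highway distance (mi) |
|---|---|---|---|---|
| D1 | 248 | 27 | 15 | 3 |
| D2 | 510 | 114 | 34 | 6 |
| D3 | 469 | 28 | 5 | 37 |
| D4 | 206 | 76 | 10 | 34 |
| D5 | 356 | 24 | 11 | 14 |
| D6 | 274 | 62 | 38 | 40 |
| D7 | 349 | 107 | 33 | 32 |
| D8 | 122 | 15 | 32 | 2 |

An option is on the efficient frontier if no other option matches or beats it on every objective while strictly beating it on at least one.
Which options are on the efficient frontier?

D1, D2, D4, D6, D7, D8

D1: not dominated.
D2: not dominated (best floor area).
D3: dominated by D4 (lease 206≤469, floor area 76≥28, dock doors 10≥5, highway distance 34≤37).
D4: not dominated.
D5: dominated by D1 (lease 248≤356, floor area 27≥24, dock doors 15≥11, highway distance 3≤14).
D6: not dominated (best dock doors).
D7: not dominated.
D8: not dominated (best lease).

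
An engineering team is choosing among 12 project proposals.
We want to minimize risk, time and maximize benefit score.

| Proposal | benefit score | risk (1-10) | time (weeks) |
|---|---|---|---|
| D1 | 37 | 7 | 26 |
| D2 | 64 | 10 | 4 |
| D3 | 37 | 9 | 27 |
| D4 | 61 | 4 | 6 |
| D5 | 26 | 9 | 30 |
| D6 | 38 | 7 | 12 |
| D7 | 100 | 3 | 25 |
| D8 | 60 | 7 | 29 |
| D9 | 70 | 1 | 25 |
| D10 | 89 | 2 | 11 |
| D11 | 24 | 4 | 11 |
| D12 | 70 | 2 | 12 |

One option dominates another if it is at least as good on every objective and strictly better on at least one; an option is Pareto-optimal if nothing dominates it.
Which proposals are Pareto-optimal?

D1: dominated by D4 (benefit score 61≥37, risk 4≤7, time 6≤26).
D2: not dominated (best time).
D3: dominated by D1 (benefit score 37≥37, risk 7≤9, time 26≤27).
D4: not dominated.
D5: dominated by D1 (benefit score 37≥26, risk 7≤9, time 26≤30).
D6: dominated by D4 (benefit score 61≥38, risk 4≤7, time 6≤12).
D7: not dominated (best benefit score).
D8: dominated by D4 (benefit score 61≥60, risk 4≤7, time 6≤29).
D9: not dominated (best risk).
D10: not dominated.
D11: dominated by D4 (benefit score 61≥24, risk 4≤4, time 6≤11).
D12: dominated by D10 (benefit score 89≥70, risk 2≤2, time 11≤12).

D2, D4, D7, D9, D10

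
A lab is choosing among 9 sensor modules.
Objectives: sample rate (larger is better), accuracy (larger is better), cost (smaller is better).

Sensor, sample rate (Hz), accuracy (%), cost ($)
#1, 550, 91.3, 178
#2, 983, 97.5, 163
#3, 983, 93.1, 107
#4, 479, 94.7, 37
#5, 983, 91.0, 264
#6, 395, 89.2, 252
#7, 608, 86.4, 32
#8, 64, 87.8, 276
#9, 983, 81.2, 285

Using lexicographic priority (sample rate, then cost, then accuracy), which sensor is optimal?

First maximize sample rate: best is 983, kept {#2, #3, #5, #9}.
Then minimize cost: best is 107, kept {#3}.

#3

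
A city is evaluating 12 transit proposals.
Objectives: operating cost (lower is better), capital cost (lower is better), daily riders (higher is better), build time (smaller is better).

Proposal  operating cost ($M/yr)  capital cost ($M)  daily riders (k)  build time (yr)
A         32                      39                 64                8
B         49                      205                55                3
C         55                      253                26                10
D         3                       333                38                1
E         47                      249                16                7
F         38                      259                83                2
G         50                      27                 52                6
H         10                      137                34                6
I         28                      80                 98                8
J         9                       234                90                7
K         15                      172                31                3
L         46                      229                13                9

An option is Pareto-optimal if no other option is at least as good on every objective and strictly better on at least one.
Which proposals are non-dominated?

A: not dominated.
B: not dominated.
C: dominated by A (operating cost 32≤55, capital cost 39≤253, daily riders 64≥26, build time 8≤10).
D: not dominated (best operating cost).
E: dominated by H (operating cost 10≤47, capital cost 137≤249, daily riders 34≥16, build time 6≤7).
F: not dominated.
G: not dominated (best capital cost).
H: not dominated.
I: not dominated (best daily riders).
J: not dominated.
K: not dominated.
L: dominated by A (operating cost 32≤46, capital cost 39≤229, daily riders 64≥13, build time 8≤9).

A, B, D, F, G, H, I, J, K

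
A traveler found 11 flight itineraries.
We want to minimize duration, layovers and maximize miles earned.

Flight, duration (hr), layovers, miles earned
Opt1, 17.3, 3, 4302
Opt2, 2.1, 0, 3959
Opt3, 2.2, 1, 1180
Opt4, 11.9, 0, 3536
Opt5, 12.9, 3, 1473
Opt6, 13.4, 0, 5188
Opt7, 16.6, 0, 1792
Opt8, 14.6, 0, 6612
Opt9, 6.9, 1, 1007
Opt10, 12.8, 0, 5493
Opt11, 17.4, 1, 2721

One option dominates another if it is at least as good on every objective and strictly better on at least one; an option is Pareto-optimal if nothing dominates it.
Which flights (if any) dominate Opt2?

Opt1: worse on duration (17.3 vs 2.1).
Opt3: worse on duration (2.2 vs 2.1).
Opt4: worse on duration (11.9 vs 2.1).
Opt5: worse on duration (12.9 vs 2.1).
Opt6: worse on duration (13.4 vs 2.1).
Opt7: worse on duration (16.6 vs 2.1).
Opt8: worse on duration (14.6 vs 2.1).
Opt9: worse on duration (6.9 vs 2.1).
Opt10: worse on duration (12.8 vs 2.1).
Opt11: worse on duration (17.4 vs 2.1).
No option dominates Opt2.

none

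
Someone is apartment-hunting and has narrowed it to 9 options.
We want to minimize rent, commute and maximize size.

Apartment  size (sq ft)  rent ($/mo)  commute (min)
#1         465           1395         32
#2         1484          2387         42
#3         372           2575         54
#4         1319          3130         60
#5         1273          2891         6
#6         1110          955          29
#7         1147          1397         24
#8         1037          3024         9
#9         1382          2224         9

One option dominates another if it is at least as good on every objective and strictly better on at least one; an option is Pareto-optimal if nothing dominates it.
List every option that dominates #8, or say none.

#5: size 1273≥1037, rent 2891≤3024, commute 6≤9 — dominates #8.
#9: size 1382≥1037, rent 2224≤3024, commute 9≤9 — dominates #8.
Others (#1, #2, #3, #4, #6, #7) are each worse than #8 on at least one objective.

#5, #9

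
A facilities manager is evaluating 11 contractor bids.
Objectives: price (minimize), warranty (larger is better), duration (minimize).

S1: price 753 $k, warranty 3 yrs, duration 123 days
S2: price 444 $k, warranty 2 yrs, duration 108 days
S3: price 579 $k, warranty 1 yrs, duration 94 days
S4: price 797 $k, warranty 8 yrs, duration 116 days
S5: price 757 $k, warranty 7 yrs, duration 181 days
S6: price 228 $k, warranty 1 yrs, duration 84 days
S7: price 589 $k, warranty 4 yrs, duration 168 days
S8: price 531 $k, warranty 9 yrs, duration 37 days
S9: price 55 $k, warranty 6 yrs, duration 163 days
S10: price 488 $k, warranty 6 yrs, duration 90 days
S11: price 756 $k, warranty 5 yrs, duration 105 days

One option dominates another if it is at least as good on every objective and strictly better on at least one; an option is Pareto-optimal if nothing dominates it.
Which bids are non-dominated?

S1: dominated by S8 (price 531≤753, warranty 9≥3, duration 37≤123).
S2: not dominated.
S3: dominated by S6 (price 228≤579, warranty 1≥1, duration 84≤94).
S4: dominated by S8 (price 531≤797, warranty 9≥8, duration 37≤116).
S5: dominated by S8 (price 531≤757, warranty 9≥7, duration 37≤181).
S6: not dominated.
S7: dominated by S8 (price 531≤589, warranty 9≥4, duration 37≤168).
S8: not dominated (best warranty).
S9: not dominated (best price).
S10: not dominated.
S11: dominated by S8 (price 531≤756, warranty 9≥5, duration 37≤105).

S2, S6, S8, S9, S10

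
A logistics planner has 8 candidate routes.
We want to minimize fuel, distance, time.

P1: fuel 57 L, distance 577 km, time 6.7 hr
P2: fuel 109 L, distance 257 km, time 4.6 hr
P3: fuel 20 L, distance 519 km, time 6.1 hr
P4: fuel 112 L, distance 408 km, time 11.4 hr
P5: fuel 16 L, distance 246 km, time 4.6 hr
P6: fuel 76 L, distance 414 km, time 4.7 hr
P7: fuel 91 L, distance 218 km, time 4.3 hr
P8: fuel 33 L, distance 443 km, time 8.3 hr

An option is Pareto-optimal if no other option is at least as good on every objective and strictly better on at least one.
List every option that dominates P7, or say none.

none

P1: worse on distance (577 vs 218).
P2: worse on fuel (109 vs 91).
P3: worse on distance (519 vs 218).
P4: worse on fuel (112 vs 91).
P5: worse on distance (246 vs 218).
P6: worse on distance (414 vs 218).
P8: worse on distance (443 vs 218).
No option dominates P7.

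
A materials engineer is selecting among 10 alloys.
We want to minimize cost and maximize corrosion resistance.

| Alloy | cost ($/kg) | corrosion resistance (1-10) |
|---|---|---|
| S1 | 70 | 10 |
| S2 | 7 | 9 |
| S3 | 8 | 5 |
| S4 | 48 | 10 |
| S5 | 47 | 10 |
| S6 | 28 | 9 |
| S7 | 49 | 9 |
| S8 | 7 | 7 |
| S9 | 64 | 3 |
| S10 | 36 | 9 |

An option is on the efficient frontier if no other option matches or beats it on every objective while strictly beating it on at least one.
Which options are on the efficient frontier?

S2, S5

S1: dominated by S4 (cost 48≤70, corrosion resistance 10≥10).
S2: not dominated.
S3: dominated by S2 (cost 7≤8, corrosion resistance 9≥5).
S4: dominated by S5 (cost 47≤48, corrosion resistance 10≥10).
S5: not dominated.
S6: dominated by S2 (cost 7≤28, corrosion resistance 9≥9).
S7: dominated by S2 (cost 7≤49, corrosion resistance 9≥9).
S8: dominated by S2 (cost 7≤7, corrosion resistance 9≥7).
S9: dominated by S2 (cost 7≤64, corrosion resistance 9≥3).
S10: dominated by S2 (cost 7≤36, corrosion resistance 9≥9).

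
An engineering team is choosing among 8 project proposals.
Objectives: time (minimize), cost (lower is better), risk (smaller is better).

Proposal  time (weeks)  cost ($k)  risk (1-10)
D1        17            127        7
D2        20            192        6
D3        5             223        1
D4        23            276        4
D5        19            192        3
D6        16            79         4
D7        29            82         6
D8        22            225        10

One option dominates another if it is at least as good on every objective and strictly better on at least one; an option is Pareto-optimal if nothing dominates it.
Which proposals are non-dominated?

D1: dominated by D6 (time 16≤17, cost 79≤127, risk 4≤7).
D2: dominated by D5 (time 19≤20, cost 192≤192, risk 3≤6).
D3: not dominated (best time).
D4: dominated by D3 (time 5≤23, cost 223≤276, risk 1≤4).
D5: not dominated.
D6: not dominated (best cost).
D7: dominated by D6 (time 16≤29, cost 79≤82, risk 4≤6).
D8: dominated by D1 (time 17≤22, cost 127≤225, risk 7≤10).

D3, D5, D6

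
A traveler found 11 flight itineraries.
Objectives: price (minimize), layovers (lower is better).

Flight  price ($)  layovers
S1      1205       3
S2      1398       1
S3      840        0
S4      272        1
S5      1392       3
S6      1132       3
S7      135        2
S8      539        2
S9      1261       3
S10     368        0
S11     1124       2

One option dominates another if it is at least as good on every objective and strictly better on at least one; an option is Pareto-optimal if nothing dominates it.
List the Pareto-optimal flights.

S4, S7, S10

S1: dominated by S3 (price 840≤1205, layovers 0≤3).
S2: dominated by S3 (price 840≤1398, layovers 0≤1).
S3: dominated by S10 (price 368≤840, layovers 0≤0).
S4: not dominated.
S5: dominated by S1 (price 1205≤1392, layovers 3≤3).
S6: dominated by S3 (price 840≤1132, layovers 0≤3).
S7: not dominated (best price).
S8: dominated by S4 (price 272≤539, layovers 1≤2).
S9: dominated by S1 (price 1205≤1261, layovers 3≤3).
S10: not dominated.
S11: dominated by S3 (price 840≤1124, layovers 0≤2).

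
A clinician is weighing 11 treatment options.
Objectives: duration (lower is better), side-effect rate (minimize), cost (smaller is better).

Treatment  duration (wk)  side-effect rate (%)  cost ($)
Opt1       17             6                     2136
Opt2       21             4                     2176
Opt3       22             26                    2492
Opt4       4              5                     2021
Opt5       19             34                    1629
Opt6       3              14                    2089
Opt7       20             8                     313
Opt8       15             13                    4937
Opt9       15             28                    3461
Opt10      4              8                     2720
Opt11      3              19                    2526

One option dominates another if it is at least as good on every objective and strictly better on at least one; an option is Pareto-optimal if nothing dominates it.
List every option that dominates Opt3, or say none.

Opt1: duration 17≤22, side-effect rate 6≤26, cost 2136≤2492 — dominates Opt3.
Opt2: duration 21≤22, side-effect rate 4≤26, cost 2176≤2492 — dominates Opt3.
Opt4: duration 4≤22, side-effect rate 5≤26, cost 2021≤2492 — dominates Opt3.
Opt6: duration 3≤22, side-effect rate 14≤26, cost 2089≤2492 — dominates Opt3.
Opt7: duration 20≤22, side-effect rate 8≤26, cost 313≤2492 — dominates Opt3.
Others (Opt5, Opt8, Opt9, Opt10, Opt11) are each worse than Opt3 on at least one objective.

Opt1, Opt2, Opt4, Opt6, Opt7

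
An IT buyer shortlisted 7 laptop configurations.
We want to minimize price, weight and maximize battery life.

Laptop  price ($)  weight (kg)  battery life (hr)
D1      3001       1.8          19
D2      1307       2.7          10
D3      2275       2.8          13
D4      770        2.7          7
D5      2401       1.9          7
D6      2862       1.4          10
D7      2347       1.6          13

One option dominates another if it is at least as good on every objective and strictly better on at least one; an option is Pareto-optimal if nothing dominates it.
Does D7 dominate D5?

Yes

D7 vs D5: price 2347≤2401, weight 1.6≤1.9, battery life 13≥7 — D7 is at least as good on every objective with at least one strict improvement.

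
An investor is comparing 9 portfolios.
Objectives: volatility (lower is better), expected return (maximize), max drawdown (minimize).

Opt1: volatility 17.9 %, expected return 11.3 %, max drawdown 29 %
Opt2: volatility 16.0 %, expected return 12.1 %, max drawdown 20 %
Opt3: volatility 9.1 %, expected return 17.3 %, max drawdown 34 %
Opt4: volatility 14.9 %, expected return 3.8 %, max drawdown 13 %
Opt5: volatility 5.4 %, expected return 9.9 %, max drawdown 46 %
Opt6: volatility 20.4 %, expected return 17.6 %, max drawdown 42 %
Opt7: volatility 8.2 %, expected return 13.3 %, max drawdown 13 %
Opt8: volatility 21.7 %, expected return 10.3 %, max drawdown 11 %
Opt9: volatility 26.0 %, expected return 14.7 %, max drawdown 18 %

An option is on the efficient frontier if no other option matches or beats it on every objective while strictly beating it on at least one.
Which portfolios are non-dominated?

Opt3, Opt5, Opt6, Opt7, Opt8, Opt9

Opt1: dominated by Opt2 (volatility 16.0≤17.9, expected return 12.1≥11.3, max drawdown 20≤29).
Opt2: dominated by Opt7 (volatility 8.2≤16.0, expected return 13.3≥12.1, max drawdown 13≤20).
Opt3: not dominated.
Opt4: dominated by Opt7 (volatility 8.2≤14.9, expected return 13.3≥3.8, max drawdown 13≤13).
Opt5: not dominated (best volatility).
Opt6: not dominated (best expected return).
Opt7: not dominated.
Opt8: not dominated (best max drawdown).
Opt9: not dominated.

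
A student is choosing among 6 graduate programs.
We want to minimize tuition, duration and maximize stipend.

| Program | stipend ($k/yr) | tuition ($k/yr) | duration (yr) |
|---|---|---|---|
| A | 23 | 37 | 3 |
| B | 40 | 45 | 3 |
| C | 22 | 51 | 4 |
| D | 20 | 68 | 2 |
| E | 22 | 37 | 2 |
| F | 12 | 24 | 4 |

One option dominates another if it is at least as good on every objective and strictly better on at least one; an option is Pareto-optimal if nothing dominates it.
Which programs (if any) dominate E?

none

A: worse on duration (3 vs 2).
B: worse on tuition (45 vs 37).
C: worse on tuition (51 vs 37).
D: worse on stipend (20 vs 22).
F: worse on stipend (12 vs 22).
No option dominates E.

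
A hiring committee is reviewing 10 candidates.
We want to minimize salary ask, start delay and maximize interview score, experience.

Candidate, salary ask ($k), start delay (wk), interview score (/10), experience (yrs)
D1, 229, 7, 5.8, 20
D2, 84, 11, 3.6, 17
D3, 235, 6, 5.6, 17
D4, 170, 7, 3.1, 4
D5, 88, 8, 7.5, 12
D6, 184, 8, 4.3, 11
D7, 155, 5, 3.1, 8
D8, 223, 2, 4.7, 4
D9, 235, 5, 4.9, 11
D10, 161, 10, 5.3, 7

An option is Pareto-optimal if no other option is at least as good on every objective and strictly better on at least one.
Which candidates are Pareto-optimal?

D1: not dominated (best experience).
D2: not dominated (best salary ask).
D3: not dominated.
D4: dominated by D7 (salary ask 155≤170, start delay 5≤7, interview score 3.1≥3.1, experience 8≥4).
D5: not dominated (best interview score).
D6: dominated by D5 (salary ask 88≤184, start delay 8≤8, interview score 7.5≥4.3, experience 12≥11).
D7: not dominated.
D8: not dominated (best start delay).
D9: not dominated.
D10: dominated by D5 (salary ask 88≤161, start delay 8≤10, interview score 7.5≥5.3, experience 12≥7).

D1, D2, D3, D5, D7, D8, D9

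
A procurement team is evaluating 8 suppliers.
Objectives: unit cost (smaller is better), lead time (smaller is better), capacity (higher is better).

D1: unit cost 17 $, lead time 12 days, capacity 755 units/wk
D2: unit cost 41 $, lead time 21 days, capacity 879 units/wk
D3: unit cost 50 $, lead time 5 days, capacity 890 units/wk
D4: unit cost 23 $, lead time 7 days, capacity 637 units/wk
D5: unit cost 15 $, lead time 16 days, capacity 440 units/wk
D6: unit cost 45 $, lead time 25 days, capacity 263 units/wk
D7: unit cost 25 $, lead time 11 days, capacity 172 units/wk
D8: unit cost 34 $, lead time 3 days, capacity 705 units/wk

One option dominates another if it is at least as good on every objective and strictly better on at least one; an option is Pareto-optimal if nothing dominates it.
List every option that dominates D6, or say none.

D1: unit cost 17≤45, lead time 12≤25, capacity 755≥263 — dominates D6.
D2: unit cost 41≤45, lead time 21≤25, capacity 879≥263 — dominates D6.
D4: unit cost 23≤45, lead time 7≤25, capacity 637≥263 — dominates D6.
D5: unit cost 15≤45, lead time 16≤25, capacity 440≥263 — dominates D6.
D8: unit cost 34≤45, lead time 3≤25, capacity 705≥263 — dominates D6.
Others (D3, D7) are each worse than D6 on at least one objective.

D1, D2, D4, D5, D8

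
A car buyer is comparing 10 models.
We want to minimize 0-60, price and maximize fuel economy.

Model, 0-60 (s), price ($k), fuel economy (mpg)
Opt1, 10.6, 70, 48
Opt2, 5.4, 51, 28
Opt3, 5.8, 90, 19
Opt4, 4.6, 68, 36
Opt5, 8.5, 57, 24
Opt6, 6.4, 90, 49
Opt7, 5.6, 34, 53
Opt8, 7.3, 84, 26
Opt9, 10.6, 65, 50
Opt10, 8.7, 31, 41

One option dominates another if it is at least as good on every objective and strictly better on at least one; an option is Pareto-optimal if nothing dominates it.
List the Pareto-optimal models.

Opt2, Opt4, Opt7, Opt10

Opt1: dominated by Opt7 (0-60 5.6≤10.6, price 34≤70, fuel economy 53≥48).
Opt2: not dominated.
Opt3: dominated by Opt2 (0-60 5.4≤5.8, price 51≤90, fuel economy 28≥19).
Opt4: not dominated (best 0-60).
Opt5: dominated by Opt2 (0-60 5.4≤8.5, price 51≤57, fuel economy 28≥24).
Opt6: dominated by Opt7 (0-60 5.6≤6.4, price 34≤90, fuel economy 53≥49).
Opt7: not dominated (best fuel economy).
Opt8: dominated by Opt2 (0-60 5.4≤7.3, price 51≤84, fuel economy 28≥26).
Opt9: dominated by Opt7 (0-60 5.6≤10.6, price 34≤65, fuel economy 53≥50).
Opt10: not dominated (best price).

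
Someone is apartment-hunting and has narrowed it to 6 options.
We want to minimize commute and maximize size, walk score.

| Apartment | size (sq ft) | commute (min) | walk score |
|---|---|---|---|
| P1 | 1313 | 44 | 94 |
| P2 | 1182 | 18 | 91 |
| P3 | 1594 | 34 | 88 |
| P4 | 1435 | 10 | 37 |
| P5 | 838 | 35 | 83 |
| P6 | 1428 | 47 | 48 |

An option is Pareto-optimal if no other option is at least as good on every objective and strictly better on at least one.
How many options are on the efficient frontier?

4

P1: not dominated (best walk score).
P2: not dominated.
P3: not dominated (best size).
P4: not dominated (best commute).
P5: dominated by P2 (size 1182≥838, commute 18≤35, walk score 91≥83).
P6: dominated by P3 (size 1594≥1428, commute 34≤47, walk score 88≥48).
Pareto-optimal: P1, P2, P3, P4 → 4.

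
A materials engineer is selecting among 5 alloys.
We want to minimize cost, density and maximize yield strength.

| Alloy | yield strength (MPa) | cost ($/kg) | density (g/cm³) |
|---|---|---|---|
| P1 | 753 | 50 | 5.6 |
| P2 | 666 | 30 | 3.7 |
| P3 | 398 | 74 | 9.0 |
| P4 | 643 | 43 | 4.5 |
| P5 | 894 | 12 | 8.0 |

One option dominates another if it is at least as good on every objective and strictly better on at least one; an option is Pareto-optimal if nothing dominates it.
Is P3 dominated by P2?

P2 vs P3: yield strength 666≥398, cost 30≤74, density 3.7≤9.0 — P2 is at least as good on every objective with at least one strict improvement.

Yes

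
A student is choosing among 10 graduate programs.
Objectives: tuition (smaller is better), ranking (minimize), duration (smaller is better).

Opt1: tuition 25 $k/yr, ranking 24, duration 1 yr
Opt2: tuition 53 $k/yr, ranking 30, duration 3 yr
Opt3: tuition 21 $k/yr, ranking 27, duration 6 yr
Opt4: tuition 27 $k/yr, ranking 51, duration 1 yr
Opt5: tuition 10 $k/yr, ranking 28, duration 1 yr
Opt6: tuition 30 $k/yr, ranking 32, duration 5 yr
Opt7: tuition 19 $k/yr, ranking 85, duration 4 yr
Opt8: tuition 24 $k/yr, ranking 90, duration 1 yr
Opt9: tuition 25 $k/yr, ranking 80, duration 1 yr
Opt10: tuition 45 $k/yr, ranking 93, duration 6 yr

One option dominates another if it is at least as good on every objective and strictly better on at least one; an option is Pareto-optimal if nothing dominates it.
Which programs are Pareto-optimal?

Opt1: not dominated (best ranking).
Opt2: dominated by Opt1 (tuition 25≤53, ranking 24≤30, duration 1≤3).
Opt3: not dominated.
Opt4: dominated by Opt1 (tuition 25≤27, ranking 24≤51, duration 1≤1).
Opt5: not dominated (best tuition).
Opt6: dominated by Opt1 (tuition 25≤30, ranking 24≤32, duration 1≤5).
Opt7: dominated by Opt5 (tuition 10≤19, ranking 28≤85, duration 1≤4).
Opt8: dominated by Opt5 (tuition 10≤24, ranking 28≤90, duration 1≤1).
Opt9: dominated by Opt1 (tuition 25≤25, ranking 24≤80, duration 1≤1).
Opt10: dominated by Opt1 (tuition 25≤45, ranking 24≤93, duration 1≤6).

Opt1, Opt3, Opt5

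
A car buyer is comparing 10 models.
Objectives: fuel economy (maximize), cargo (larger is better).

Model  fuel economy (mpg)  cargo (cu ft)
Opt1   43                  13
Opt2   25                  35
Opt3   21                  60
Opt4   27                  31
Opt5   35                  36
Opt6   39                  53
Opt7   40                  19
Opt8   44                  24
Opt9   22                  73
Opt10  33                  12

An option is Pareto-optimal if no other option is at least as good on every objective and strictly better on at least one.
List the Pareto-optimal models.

Opt6, Opt8, Opt9

Opt1: dominated by Opt8 (fuel economy 44≥43, cargo 24≥13).
Opt2: dominated by Opt5 (fuel economy 35≥25, cargo 36≥35).
Opt3: dominated by Opt9 (fuel economy 22≥21, cargo 73≥60).
Opt4: dominated by Opt5 (fuel economy 35≥27, cargo 36≥31).
Opt5: dominated by Opt6 (fuel economy 39≥35, cargo 53≥36).
Opt6: not dominated.
Opt7: dominated by Opt8 (fuel economy 44≥40, cargo 24≥19).
Opt8: not dominated (best fuel economy).
Opt9: not dominated (best cargo).
Opt10: dominated by Opt1 (fuel economy 43≥33, cargo 13≥12).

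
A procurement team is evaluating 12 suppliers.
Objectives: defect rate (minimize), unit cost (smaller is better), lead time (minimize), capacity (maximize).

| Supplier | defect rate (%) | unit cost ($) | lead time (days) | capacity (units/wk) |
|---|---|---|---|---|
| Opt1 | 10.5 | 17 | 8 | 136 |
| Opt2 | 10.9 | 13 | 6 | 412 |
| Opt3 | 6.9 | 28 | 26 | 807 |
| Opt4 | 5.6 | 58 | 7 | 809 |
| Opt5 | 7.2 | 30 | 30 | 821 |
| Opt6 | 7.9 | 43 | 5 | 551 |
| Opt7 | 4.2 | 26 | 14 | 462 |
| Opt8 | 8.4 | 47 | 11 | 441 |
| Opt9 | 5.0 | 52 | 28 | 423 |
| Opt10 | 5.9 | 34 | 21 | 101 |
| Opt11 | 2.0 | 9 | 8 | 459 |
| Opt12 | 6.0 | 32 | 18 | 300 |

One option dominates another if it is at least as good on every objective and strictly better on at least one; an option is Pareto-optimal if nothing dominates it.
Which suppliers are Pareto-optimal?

Opt1: dominated by Opt11 (defect rate 2.0≤10.5, unit cost 9≤17, lead time 8≤8, capacity 459≥136).
Opt2: not dominated.
Opt3: not dominated.
Opt4: not dominated.
Opt5: not dominated (best capacity).
Opt6: not dominated (best lead time).
Opt7: not dominated.
Opt8: dominated by Opt6 (defect rate 7.9≤8.4, unit cost 43≤47, lead time 5≤11, capacity 551≥441).
Opt9: dominated by Opt7 (defect rate 4.2≤5.0, unit cost 26≤52, lead time 14≤28, capacity 462≥423).
Opt10: dominated by Opt7 (defect rate 4.2≤5.9, unit cost 26≤34, lead time 14≤21, capacity 462≥101).
Opt11: not dominated (best defect rate).
Opt12: dominated by Opt7 (defect rate 4.2≤6.0, unit cost 26≤32, lead time 14≤18, capacity 462≥300).

Opt2, Opt3, Opt4, Opt5, Opt6, Opt7, Opt11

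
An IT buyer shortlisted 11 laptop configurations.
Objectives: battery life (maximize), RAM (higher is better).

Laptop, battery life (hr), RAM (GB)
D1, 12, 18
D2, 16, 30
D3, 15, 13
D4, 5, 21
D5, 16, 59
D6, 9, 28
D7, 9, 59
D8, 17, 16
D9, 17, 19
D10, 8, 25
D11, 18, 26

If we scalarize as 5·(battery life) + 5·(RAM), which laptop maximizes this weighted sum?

D5

D1: 5·12 + 5·18 = 150
D2: 5·16 + 5·30 = 230
D3: 5·15 + 5·13 = 140
D4: 5·5 + 5·21 = 130
D5: 5·16 + 5·59 = 375
D6: 5·9 + 5·28 = 185
D7: 5·9 + 5·59 = 340
D8: 5·17 + 5·16 = 165
D9: 5·17 + 5·19 = 180
D10: 5·8 + 5·25 = 165
D11: 5·18 + 5·26 = 220
Highest: D5 at 375.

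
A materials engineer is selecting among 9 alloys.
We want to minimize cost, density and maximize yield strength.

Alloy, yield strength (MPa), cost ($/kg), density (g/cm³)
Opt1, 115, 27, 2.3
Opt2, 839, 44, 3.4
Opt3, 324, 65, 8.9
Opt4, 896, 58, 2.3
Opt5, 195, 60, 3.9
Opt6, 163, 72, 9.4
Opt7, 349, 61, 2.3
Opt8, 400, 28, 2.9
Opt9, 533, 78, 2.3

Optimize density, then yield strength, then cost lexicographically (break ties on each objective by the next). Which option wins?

Opt4

First minimize density: best is 2.3, kept {Opt1, Opt4, Opt7, Opt9}.
Then maximize yield strength: best is 896, kept {Opt4}.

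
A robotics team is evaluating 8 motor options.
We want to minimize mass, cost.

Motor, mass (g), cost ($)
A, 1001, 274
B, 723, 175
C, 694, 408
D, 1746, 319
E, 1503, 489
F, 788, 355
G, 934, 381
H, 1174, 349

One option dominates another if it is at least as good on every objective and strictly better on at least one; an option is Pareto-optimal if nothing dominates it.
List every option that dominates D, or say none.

A, B

A: mass 1001≤1746, cost 274≤319 — dominates D.
B: mass 723≤1746, cost 175≤319 — dominates D.
Others (C, E, F, G, H) are each worse than D on at least one objective.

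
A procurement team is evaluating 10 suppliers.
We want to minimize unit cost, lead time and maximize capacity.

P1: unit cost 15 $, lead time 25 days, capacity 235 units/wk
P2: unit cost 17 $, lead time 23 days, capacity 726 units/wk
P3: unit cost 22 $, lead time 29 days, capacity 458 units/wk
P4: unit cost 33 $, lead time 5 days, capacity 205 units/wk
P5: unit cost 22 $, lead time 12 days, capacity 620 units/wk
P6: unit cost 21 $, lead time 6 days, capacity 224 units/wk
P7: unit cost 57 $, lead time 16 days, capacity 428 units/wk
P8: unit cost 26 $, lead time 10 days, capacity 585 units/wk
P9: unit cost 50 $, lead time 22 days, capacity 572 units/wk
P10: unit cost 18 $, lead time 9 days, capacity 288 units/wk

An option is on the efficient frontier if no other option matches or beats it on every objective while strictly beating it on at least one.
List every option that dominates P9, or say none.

P5: unit cost 22≤50, lead time 12≤22, capacity 620≥572 — dominates P9.
P8: unit cost 26≤50, lead time 10≤22, capacity 585≥572 — dominates P9.
Others (P1, P2, P3, P4, P6, P7, P10) are each worse than P9 on at least one objective.

P5, P8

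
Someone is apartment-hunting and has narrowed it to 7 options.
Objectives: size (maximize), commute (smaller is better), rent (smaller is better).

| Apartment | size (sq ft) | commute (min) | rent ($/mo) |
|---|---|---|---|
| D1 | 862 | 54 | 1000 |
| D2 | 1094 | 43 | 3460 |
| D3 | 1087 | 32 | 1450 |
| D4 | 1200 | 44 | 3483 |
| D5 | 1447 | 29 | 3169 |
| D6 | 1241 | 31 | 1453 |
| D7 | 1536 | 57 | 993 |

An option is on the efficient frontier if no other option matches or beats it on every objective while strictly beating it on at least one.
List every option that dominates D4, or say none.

D5, D6

D5: size 1447≥1200, commute 29≤44, rent 3169≤3483 — dominates D4.
D6: size 1241≥1200, commute 31≤44, rent 1453≤3483 — dominates D4.
Others (D1, D2, D3, D7) are each worse than D4 on at least one objective.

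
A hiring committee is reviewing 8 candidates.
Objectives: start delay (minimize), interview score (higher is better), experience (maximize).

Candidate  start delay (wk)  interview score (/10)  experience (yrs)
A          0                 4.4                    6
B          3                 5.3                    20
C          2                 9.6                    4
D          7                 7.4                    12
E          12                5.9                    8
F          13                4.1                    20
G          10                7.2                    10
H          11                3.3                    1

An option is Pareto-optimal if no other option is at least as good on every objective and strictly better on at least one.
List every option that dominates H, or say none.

A, B, C, D, G

A: start delay 0≤11, interview score 4.4≥3.3, experience 6≥1 — dominates H.
B: start delay 3≤11, interview score 5.3≥3.3, experience 20≥1 — dominates H.
C: start delay 2≤11, interview score 9.6≥3.3, experience 4≥1 — dominates H.
D: start delay 7≤11, interview score 7.4≥3.3, experience 12≥1 — dominates H.
G: start delay 10≤11, interview score 7.2≥3.3, experience 10≥1 — dominates H.
Others (E, F) are each worse than H on at least one objective.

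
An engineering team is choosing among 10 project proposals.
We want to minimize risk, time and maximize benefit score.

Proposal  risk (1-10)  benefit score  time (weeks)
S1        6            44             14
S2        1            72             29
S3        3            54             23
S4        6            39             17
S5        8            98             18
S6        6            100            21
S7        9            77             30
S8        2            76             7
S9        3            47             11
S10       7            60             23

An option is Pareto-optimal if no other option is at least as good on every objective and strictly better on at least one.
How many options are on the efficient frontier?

S1: dominated by S8 (risk 2≤6, benefit score 76≥44, time 7≤14).
S2: not dominated (best risk).
S3: dominated by S8 (risk 2≤3, benefit score 76≥54, time 7≤23).
S4: dominated by S1 (risk 6≤6, benefit score 44≥39, time 14≤17).
S5: not dominated.
S6: not dominated (best benefit score).
S7: dominated by S5 (risk 8≤9, benefit score 98≥77, time 18≤30).
S8: not dominated (best time).
S9: dominated by S8 (risk 2≤3, benefit score 76≥47, time 7≤11).
S10: dominated by S6 (risk 6≤7, benefit score 100≥60, time 21≤23).
Pareto-optimal: S2, S5, S6, S8 → 4.

4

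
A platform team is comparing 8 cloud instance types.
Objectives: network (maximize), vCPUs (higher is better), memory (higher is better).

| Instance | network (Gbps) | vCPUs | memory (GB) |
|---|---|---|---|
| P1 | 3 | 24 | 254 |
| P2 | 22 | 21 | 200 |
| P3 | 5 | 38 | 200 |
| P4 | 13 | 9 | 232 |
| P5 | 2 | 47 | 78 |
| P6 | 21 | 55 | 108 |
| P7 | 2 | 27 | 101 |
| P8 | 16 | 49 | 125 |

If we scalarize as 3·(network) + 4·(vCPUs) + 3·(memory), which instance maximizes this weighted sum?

P1: 3·3 + 4·24 + 3·254 = 867
P2: 3·22 + 4·21 + 3·200 = 750
P3: 3·5 + 4·38 + 3·200 = 767
P4: 3·13 + 4·9 + 3·232 = 771
P5: 3·2 + 4·47 + 3·78 = 428
P6: 3·21 + 4·55 + 3·108 = 607
P7: 3·2 + 4·27 + 3·101 = 417
P8: 3·16 + 4·49 + 3·125 = 619
Highest: P1 at 867.

P1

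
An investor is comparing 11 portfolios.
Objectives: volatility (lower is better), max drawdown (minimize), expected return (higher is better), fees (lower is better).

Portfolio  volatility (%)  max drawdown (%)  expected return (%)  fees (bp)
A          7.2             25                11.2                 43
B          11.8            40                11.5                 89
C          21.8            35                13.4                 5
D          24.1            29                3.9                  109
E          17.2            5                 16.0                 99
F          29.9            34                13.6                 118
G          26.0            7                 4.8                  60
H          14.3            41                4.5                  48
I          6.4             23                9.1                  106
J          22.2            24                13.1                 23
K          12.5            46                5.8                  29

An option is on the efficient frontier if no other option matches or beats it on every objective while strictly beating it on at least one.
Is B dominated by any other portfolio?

A: worse on expected return (11.2 vs 11.5).
C: worse on volatility (21.8 vs 11.8).
D: worse on volatility (24.1 vs 11.8).
E: worse on volatility (17.2 vs 11.8).
F: worse on volatility (29.9 vs 11.8).
G: worse on volatility (26.0 vs 11.8).
H: worse on volatility (14.3 vs 11.8).
I: worse on expected return (9.1 vs 11.5).
J: worse on volatility (22.2 vs 11.8).
K: worse on volatility (12.5 vs 11.8).
No option is at least as good as B on every objective and strictly better on one.

No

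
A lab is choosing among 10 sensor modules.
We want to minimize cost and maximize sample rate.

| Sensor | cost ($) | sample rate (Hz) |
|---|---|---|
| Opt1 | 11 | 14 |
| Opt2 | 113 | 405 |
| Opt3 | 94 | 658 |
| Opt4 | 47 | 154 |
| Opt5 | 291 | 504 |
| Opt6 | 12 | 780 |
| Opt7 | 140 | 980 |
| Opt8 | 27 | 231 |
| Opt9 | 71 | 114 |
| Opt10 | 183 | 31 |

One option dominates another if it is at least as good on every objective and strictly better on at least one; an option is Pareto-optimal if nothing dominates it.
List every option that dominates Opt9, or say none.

Opt4: cost 47≤71, sample rate 154≥114 — dominates Opt9.
Opt6: cost 12≤71, sample rate 780≥114 — dominates Opt9.
Opt8: cost 27≤71, sample rate 231≥114 — dominates Opt9.
Others (Opt1, Opt2, Opt3, Opt5, Opt7, Opt10) are each worse than Opt9 on at least one objective.

Opt4, Opt6, Opt8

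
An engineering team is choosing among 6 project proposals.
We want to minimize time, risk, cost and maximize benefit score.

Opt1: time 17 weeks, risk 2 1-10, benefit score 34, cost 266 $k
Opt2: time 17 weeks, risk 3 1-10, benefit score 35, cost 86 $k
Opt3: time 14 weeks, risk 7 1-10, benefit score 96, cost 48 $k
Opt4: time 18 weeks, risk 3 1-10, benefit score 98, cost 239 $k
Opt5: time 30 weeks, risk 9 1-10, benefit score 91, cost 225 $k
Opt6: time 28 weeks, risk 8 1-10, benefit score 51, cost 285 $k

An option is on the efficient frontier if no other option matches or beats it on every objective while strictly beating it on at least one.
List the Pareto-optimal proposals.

Opt1, Opt2, Opt3, Opt4

Opt1: not dominated (best risk).
Opt2: not dominated.
Opt3: not dominated (best time).
Opt4: not dominated (best benefit score).
Opt5: dominated by Opt3 (time 14≤30, risk 7≤9, benefit score 96≥91, cost 48≤225).
Opt6: dominated by Opt3 (time 14≤28, risk 7≤8, benefit score 96≥51, cost 48≤285).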